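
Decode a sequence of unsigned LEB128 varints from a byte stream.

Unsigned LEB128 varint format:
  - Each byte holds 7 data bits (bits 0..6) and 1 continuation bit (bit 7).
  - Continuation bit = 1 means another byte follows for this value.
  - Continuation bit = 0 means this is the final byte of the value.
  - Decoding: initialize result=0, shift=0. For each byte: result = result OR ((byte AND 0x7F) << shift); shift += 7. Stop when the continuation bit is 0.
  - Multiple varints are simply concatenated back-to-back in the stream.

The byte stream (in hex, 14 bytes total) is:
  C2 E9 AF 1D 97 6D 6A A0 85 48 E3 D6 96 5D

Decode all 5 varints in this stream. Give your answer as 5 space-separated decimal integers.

Answer: 61600962 13975 106 1180320 195406691

Derivation:
  byte[0]=0xC2 cont=1 payload=0x42=66: acc |= 66<<0 -> acc=66 shift=7
  byte[1]=0xE9 cont=1 payload=0x69=105: acc |= 105<<7 -> acc=13506 shift=14
  byte[2]=0xAF cont=1 payload=0x2F=47: acc |= 47<<14 -> acc=783554 shift=21
  byte[3]=0x1D cont=0 payload=0x1D=29: acc |= 29<<21 -> acc=61600962 shift=28 [end]
Varint 1: bytes[0:4] = C2 E9 AF 1D -> value 61600962 (4 byte(s))
  byte[4]=0x97 cont=1 payload=0x17=23: acc |= 23<<0 -> acc=23 shift=7
  byte[5]=0x6D cont=0 payload=0x6D=109: acc |= 109<<7 -> acc=13975 shift=14 [end]
Varint 2: bytes[4:6] = 97 6D -> value 13975 (2 byte(s))
  byte[6]=0x6A cont=0 payload=0x6A=106: acc |= 106<<0 -> acc=106 shift=7 [end]
Varint 3: bytes[6:7] = 6A -> value 106 (1 byte(s))
  byte[7]=0xA0 cont=1 payload=0x20=32: acc |= 32<<0 -> acc=32 shift=7
  byte[8]=0x85 cont=1 payload=0x05=5: acc |= 5<<7 -> acc=672 shift=14
  byte[9]=0x48 cont=0 payload=0x48=72: acc |= 72<<14 -> acc=1180320 shift=21 [end]
Varint 4: bytes[7:10] = A0 85 48 -> value 1180320 (3 byte(s))
  byte[10]=0xE3 cont=1 payload=0x63=99: acc |= 99<<0 -> acc=99 shift=7
  byte[11]=0xD6 cont=1 payload=0x56=86: acc |= 86<<7 -> acc=11107 shift=14
  byte[12]=0x96 cont=1 payload=0x16=22: acc |= 22<<14 -> acc=371555 shift=21
  byte[13]=0x5D cont=0 payload=0x5D=93: acc |= 93<<21 -> acc=195406691 shift=28 [end]
Varint 5: bytes[10:14] = E3 D6 96 5D -> value 195406691 (4 byte(s))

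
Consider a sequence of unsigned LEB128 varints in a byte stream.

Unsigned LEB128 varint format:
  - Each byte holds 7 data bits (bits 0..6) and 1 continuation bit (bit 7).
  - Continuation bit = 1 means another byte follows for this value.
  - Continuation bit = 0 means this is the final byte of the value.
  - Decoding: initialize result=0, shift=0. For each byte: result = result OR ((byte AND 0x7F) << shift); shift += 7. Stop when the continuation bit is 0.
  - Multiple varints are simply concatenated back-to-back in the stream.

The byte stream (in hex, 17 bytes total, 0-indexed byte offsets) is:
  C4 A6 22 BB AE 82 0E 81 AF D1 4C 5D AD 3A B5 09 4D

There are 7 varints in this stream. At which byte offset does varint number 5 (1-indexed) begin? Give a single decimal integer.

Answer: 12

Derivation:
  byte[0]=0xC4 cont=1 payload=0x44=68: acc |= 68<<0 -> acc=68 shift=7
  byte[1]=0xA6 cont=1 payload=0x26=38: acc |= 38<<7 -> acc=4932 shift=14
  byte[2]=0x22 cont=0 payload=0x22=34: acc |= 34<<14 -> acc=561988 shift=21 [end]
Varint 1: bytes[0:3] = C4 A6 22 -> value 561988 (3 byte(s))
  byte[3]=0xBB cont=1 payload=0x3B=59: acc |= 59<<0 -> acc=59 shift=7
  byte[4]=0xAE cont=1 payload=0x2E=46: acc |= 46<<7 -> acc=5947 shift=14
  byte[5]=0x82 cont=1 payload=0x02=2: acc |= 2<<14 -> acc=38715 shift=21
  byte[6]=0x0E cont=0 payload=0x0E=14: acc |= 14<<21 -> acc=29398843 shift=28 [end]
Varint 2: bytes[3:7] = BB AE 82 0E -> value 29398843 (4 byte(s))
  byte[7]=0x81 cont=1 payload=0x01=1: acc |= 1<<0 -> acc=1 shift=7
  byte[8]=0xAF cont=1 payload=0x2F=47: acc |= 47<<7 -> acc=6017 shift=14
  byte[9]=0xD1 cont=1 payload=0x51=81: acc |= 81<<14 -> acc=1333121 shift=21
  byte[10]=0x4C cont=0 payload=0x4C=76: acc |= 76<<21 -> acc=160716673 shift=28 [end]
Varint 3: bytes[7:11] = 81 AF D1 4C -> value 160716673 (4 byte(s))
  byte[11]=0x5D cont=0 payload=0x5D=93: acc |= 93<<0 -> acc=93 shift=7 [end]
Varint 4: bytes[11:12] = 5D -> value 93 (1 byte(s))
  byte[12]=0xAD cont=1 payload=0x2D=45: acc |= 45<<0 -> acc=45 shift=7
  byte[13]=0x3A cont=0 payload=0x3A=58: acc |= 58<<7 -> acc=7469 shift=14 [end]
Varint 5: bytes[12:14] = AD 3A -> value 7469 (2 byte(s))
  byte[14]=0xB5 cont=1 payload=0x35=53: acc |= 53<<0 -> acc=53 shift=7
  byte[15]=0x09 cont=0 payload=0x09=9: acc |= 9<<7 -> acc=1205 shift=14 [end]
Varint 6: bytes[14:16] = B5 09 -> value 1205 (2 byte(s))
  byte[16]=0x4D cont=0 payload=0x4D=77: acc |= 77<<0 -> acc=77 shift=7 [end]
Varint 7: bytes[16:17] = 4D -> value 77 (1 byte(s))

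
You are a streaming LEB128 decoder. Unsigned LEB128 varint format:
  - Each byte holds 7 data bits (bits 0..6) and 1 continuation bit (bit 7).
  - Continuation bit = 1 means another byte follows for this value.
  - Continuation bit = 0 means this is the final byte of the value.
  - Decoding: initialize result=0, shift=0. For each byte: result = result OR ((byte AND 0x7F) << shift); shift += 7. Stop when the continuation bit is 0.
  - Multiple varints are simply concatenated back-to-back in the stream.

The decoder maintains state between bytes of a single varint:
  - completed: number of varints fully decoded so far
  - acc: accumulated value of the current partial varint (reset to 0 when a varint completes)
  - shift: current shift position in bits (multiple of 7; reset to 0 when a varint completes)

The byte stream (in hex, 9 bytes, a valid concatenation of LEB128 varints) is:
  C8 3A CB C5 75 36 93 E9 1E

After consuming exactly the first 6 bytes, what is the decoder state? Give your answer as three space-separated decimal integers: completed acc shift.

Answer: 3 0 0

Derivation:
byte[0]=0xC8 cont=1 payload=0x48: acc |= 72<<0 -> completed=0 acc=72 shift=7
byte[1]=0x3A cont=0 payload=0x3A: varint #1 complete (value=7496); reset -> completed=1 acc=0 shift=0
byte[2]=0xCB cont=1 payload=0x4B: acc |= 75<<0 -> completed=1 acc=75 shift=7
byte[3]=0xC5 cont=1 payload=0x45: acc |= 69<<7 -> completed=1 acc=8907 shift=14
byte[4]=0x75 cont=0 payload=0x75: varint #2 complete (value=1925835); reset -> completed=2 acc=0 shift=0
byte[5]=0x36 cont=0 payload=0x36: varint #3 complete (value=54); reset -> completed=3 acc=0 shift=0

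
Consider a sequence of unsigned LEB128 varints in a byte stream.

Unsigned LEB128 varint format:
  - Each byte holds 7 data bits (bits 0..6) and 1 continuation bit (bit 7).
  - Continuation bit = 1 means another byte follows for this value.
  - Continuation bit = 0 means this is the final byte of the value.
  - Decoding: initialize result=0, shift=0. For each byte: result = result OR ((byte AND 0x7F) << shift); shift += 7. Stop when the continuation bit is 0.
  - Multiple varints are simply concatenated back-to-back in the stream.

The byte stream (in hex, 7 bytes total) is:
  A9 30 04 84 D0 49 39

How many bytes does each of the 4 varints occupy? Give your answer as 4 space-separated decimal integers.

Answer: 2 1 3 1

Derivation:
  byte[0]=0xA9 cont=1 payload=0x29=41: acc |= 41<<0 -> acc=41 shift=7
  byte[1]=0x30 cont=0 payload=0x30=48: acc |= 48<<7 -> acc=6185 shift=14 [end]
Varint 1: bytes[0:2] = A9 30 -> value 6185 (2 byte(s))
  byte[2]=0x04 cont=0 payload=0x04=4: acc |= 4<<0 -> acc=4 shift=7 [end]
Varint 2: bytes[2:3] = 04 -> value 4 (1 byte(s))
  byte[3]=0x84 cont=1 payload=0x04=4: acc |= 4<<0 -> acc=4 shift=7
  byte[4]=0xD0 cont=1 payload=0x50=80: acc |= 80<<7 -> acc=10244 shift=14
  byte[5]=0x49 cont=0 payload=0x49=73: acc |= 73<<14 -> acc=1206276 shift=21 [end]
Varint 3: bytes[3:6] = 84 D0 49 -> value 1206276 (3 byte(s))
  byte[6]=0x39 cont=0 payload=0x39=57: acc |= 57<<0 -> acc=57 shift=7 [end]
Varint 4: bytes[6:7] = 39 -> value 57 (1 byte(s))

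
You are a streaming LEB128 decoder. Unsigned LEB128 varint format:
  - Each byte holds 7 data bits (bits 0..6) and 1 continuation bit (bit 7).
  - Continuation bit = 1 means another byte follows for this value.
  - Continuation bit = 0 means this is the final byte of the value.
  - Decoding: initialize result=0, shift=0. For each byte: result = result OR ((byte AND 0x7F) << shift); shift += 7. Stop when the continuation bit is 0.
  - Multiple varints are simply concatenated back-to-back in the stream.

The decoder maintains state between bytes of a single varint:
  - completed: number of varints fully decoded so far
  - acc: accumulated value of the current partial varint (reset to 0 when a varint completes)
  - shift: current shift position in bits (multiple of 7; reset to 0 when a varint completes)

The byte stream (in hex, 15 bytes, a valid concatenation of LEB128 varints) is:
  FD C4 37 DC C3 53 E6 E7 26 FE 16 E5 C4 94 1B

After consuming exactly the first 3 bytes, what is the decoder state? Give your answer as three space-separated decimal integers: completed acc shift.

byte[0]=0xFD cont=1 payload=0x7D: acc |= 125<<0 -> completed=0 acc=125 shift=7
byte[1]=0xC4 cont=1 payload=0x44: acc |= 68<<7 -> completed=0 acc=8829 shift=14
byte[2]=0x37 cont=0 payload=0x37: varint #1 complete (value=909949); reset -> completed=1 acc=0 shift=0

Answer: 1 0 0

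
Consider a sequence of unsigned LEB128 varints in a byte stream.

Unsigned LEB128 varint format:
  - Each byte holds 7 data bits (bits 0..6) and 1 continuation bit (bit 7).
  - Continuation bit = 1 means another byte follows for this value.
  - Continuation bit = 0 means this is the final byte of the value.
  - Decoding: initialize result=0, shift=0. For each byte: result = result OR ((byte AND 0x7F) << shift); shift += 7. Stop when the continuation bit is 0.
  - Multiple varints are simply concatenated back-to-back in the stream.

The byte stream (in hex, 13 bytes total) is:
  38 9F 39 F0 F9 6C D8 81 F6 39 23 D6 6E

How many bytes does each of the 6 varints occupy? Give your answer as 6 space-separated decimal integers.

Answer: 1 2 3 4 1 2

Derivation:
  byte[0]=0x38 cont=0 payload=0x38=56: acc |= 56<<0 -> acc=56 shift=7 [end]
Varint 1: bytes[0:1] = 38 -> value 56 (1 byte(s))
  byte[1]=0x9F cont=1 payload=0x1F=31: acc |= 31<<0 -> acc=31 shift=7
  byte[2]=0x39 cont=0 payload=0x39=57: acc |= 57<<7 -> acc=7327 shift=14 [end]
Varint 2: bytes[1:3] = 9F 39 -> value 7327 (2 byte(s))
  byte[3]=0xF0 cont=1 payload=0x70=112: acc |= 112<<0 -> acc=112 shift=7
  byte[4]=0xF9 cont=1 payload=0x79=121: acc |= 121<<7 -> acc=15600 shift=14
  byte[5]=0x6C cont=0 payload=0x6C=108: acc |= 108<<14 -> acc=1785072 shift=21 [end]
Varint 3: bytes[3:6] = F0 F9 6C -> value 1785072 (3 byte(s))
  byte[6]=0xD8 cont=1 payload=0x58=88: acc |= 88<<0 -> acc=88 shift=7
  byte[7]=0x81 cont=1 payload=0x01=1: acc |= 1<<7 -> acc=216 shift=14
  byte[8]=0xF6 cont=1 payload=0x76=118: acc |= 118<<14 -> acc=1933528 shift=21
  byte[9]=0x39 cont=0 payload=0x39=57: acc |= 57<<21 -> acc=121471192 shift=28 [end]
Varint 4: bytes[6:10] = D8 81 F6 39 -> value 121471192 (4 byte(s))
  byte[10]=0x23 cont=0 payload=0x23=35: acc |= 35<<0 -> acc=35 shift=7 [end]
Varint 5: bytes[10:11] = 23 -> value 35 (1 byte(s))
  byte[11]=0xD6 cont=1 payload=0x56=86: acc |= 86<<0 -> acc=86 shift=7
  byte[12]=0x6E cont=0 payload=0x6E=110: acc |= 110<<7 -> acc=14166 shift=14 [end]
Varint 6: bytes[11:13] = D6 6E -> value 14166 (2 byte(s))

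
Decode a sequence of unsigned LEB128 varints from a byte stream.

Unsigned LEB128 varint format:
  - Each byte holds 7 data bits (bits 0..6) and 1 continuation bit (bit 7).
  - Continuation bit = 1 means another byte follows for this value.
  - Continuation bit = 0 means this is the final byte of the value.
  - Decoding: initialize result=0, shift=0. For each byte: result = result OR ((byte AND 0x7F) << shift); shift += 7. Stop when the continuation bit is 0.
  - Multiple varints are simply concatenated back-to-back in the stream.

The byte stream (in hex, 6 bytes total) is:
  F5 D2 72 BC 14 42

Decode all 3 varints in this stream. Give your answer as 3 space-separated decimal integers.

  byte[0]=0xF5 cont=1 payload=0x75=117: acc |= 117<<0 -> acc=117 shift=7
  byte[1]=0xD2 cont=1 payload=0x52=82: acc |= 82<<7 -> acc=10613 shift=14
  byte[2]=0x72 cont=0 payload=0x72=114: acc |= 114<<14 -> acc=1878389 shift=21 [end]
Varint 1: bytes[0:3] = F5 D2 72 -> value 1878389 (3 byte(s))
  byte[3]=0xBC cont=1 payload=0x3C=60: acc |= 60<<0 -> acc=60 shift=7
  byte[4]=0x14 cont=0 payload=0x14=20: acc |= 20<<7 -> acc=2620 shift=14 [end]
Varint 2: bytes[3:5] = BC 14 -> value 2620 (2 byte(s))
  byte[5]=0x42 cont=0 payload=0x42=66: acc |= 66<<0 -> acc=66 shift=7 [end]
Varint 3: bytes[5:6] = 42 -> value 66 (1 byte(s))

Answer: 1878389 2620 66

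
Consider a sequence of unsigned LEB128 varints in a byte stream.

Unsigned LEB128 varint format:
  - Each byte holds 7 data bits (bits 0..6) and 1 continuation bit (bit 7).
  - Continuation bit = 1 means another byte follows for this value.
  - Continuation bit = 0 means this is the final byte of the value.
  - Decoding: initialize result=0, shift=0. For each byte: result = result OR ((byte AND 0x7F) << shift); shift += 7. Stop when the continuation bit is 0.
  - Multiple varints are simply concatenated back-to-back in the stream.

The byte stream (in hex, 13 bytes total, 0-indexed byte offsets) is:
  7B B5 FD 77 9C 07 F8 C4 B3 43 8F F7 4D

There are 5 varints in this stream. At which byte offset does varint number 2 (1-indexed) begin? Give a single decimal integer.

  byte[0]=0x7B cont=0 payload=0x7B=123: acc |= 123<<0 -> acc=123 shift=7 [end]
Varint 1: bytes[0:1] = 7B -> value 123 (1 byte(s))
  byte[1]=0xB5 cont=1 payload=0x35=53: acc |= 53<<0 -> acc=53 shift=7
  byte[2]=0xFD cont=1 payload=0x7D=125: acc |= 125<<7 -> acc=16053 shift=14
  byte[3]=0x77 cont=0 payload=0x77=119: acc |= 119<<14 -> acc=1965749 shift=21 [end]
Varint 2: bytes[1:4] = B5 FD 77 -> value 1965749 (3 byte(s))
  byte[4]=0x9C cont=1 payload=0x1C=28: acc |= 28<<0 -> acc=28 shift=7
  byte[5]=0x07 cont=0 payload=0x07=7: acc |= 7<<7 -> acc=924 shift=14 [end]
Varint 3: bytes[4:6] = 9C 07 -> value 924 (2 byte(s))
  byte[6]=0xF8 cont=1 payload=0x78=120: acc |= 120<<0 -> acc=120 shift=7
  byte[7]=0xC4 cont=1 payload=0x44=68: acc |= 68<<7 -> acc=8824 shift=14
  byte[8]=0xB3 cont=1 payload=0x33=51: acc |= 51<<14 -> acc=844408 shift=21
  byte[9]=0x43 cont=0 payload=0x43=67: acc |= 67<<21 -> acc=141353592 shift=28 [end]
Varint 4: bytes[6:10] = F8 C4 B3 43 -> value 141353592 (4 byte(s))
  byte[10]=0x8F cont=1 payload=0x0F=15: acc |= 15<<0 -> acc=15 shift=7
  byte[11]=0xF7 cont=1 payload=0x77=119: acc |= 119<<7 -> acc=15247 shift=14
  byte[12]=0x4D cont=0 payload=0x4D=77: acc |= 77<<14 -> acc=1276815 shift=21 [end]
Varint 5: bytes[10:13] = 8F F7 4D -> value 1276815 (3 byte(s))

Answer: 1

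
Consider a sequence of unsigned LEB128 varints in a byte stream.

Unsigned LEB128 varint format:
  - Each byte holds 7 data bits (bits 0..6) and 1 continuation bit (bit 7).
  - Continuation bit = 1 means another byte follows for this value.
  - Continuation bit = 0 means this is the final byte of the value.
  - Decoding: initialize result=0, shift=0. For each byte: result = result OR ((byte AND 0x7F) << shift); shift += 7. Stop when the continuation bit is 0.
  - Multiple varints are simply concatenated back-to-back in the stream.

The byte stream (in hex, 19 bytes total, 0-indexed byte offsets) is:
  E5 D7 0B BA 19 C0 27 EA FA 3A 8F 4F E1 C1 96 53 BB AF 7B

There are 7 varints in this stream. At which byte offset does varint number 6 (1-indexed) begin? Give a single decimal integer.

  byte[0]=0xE5 cont=1 payload=0x65=101: acc |= 101<<0 -> acc=101 shift=7
  byte[1]=0xD7 cont=1 payload=0x57=87: acc |= 87<<7 -> acc=11237 shift=14
  byte[2]=0x0B cont=0 payload=0x0B=11: acc |= 11<<14 -> acc=191461 shift=21 [end]
Varint 1: bytes[0:3] = E5 D7 0B -> value 191461 (3 byte(s))
  byte[3]=0xBA cont=1 payload=0x3A=58: acc |= 58<<0 -> acc=58 shift=7
  byte[4]=0x19 cont=0 payload=0x19=25: acc |= 25<<7 -> acc=3258 shift=14 [end]
Varint 2: bytes[3:5] = BA 19 -> value 3258 (2 byte(s))
  byte[5]=0xC0 cont=1 payload=0x40=64: acc |= 64<<0 -> acc=64 shift=7
  byte[6]=0x27 cont=0 payload=0x27=39: acc |= 39<<7 -> acc=5056 shift=14 [end]
Varint 3: bytes[5:7] = C0 27 -> value 5056 (2 byte(s))
  byte[7]=0xEA cont=1 payload=0x6A=106: acc |= 106<<0 -> acc=106 shift=7
  byte[8]=0xFA cont=1 payload=0x7A=122: acc |= 122<<7 -> acc=15722 shift=14
  byte[9]=0x3A cont=0 payload=0x3A=58: acc |= 58<<14 -> acc=965994 shift=21 [end]
Varint 4: bytes[7:10] = EA FA 3A -> value 965994 (3 byte(s))
  byte[10]=0x8F cont=1 payload=0x0F=15: acc |= 15<<0 -> acc=15 shift=7
  byte[11]=0x4F cont=0 payload=0x4F=79: acc |= 79<<7 -> acc=10127 shift=14 [end]
Varint 5: bytes[10:12] = 8F 4F -> value 10127 (2 byte(s))
  byte[12]=0xE1 cont=1 payload=0x61=97: acc |= 97<<0 -> acc=97 shift=7
  byte[13]=0xC1 cont=1 payload=0x41=65: acc |= 65<<7 -> acc=8417 shift=14
  byte[14]=0x96 cont=1 payload=0x16=22: acc |= 22<<14 -> acc=368865 shift=21
  byte[15]=0x53 cont=0 payload=0x53=83: acc |= 83<<21 -> acc=174432481 shift=28 [end]
Varint 6: bytes[12:16] = E1 C1 96 53 -> value 174432481 (4 byte(s))
  byte[16]=0xBB cont=1 payload=0x3B=59: acc |= 59<<0 -> acc=59 shift=7
  byte[17]=0xAF cont=1 payload=0x2F=47: acc |= 47<<7 -> acc=6075 shift=14
  byte[18]=0x7B cont=0 payload=0x7B=123: acc |= 123<<14 -> acc=2021307 shift=21 [end]
Varint 7: bytes[16:19] = BB AF 7B -> value 2021307 (3 byte(s))

Answer: 12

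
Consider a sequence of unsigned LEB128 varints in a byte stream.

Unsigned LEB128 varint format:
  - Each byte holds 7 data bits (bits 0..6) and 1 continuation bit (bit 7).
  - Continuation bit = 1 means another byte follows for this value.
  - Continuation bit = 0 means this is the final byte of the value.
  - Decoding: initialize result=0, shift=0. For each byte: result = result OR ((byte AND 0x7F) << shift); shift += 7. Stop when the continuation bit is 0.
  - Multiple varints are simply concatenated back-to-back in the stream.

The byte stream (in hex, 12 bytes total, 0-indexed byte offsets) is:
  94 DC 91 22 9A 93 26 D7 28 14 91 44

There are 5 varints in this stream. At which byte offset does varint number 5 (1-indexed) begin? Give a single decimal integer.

  byte[0]=0x94 cont=1 payload=0x14=20: acc |= 20<<0 -> acc=20 shift=7
  byte[1]=0xDC cont=1 payload=0x5C=92: acc |= 92<<7 -> acc=11796 shift=14
  byte[2]=0x91 cont=1 payload=0x11=17: acc |= 17<<14 -> acc=290324 shift=21
  byte[3]=0x22 cont=0 payload=0x22=34: acc |= 34<<21 -> acc=71593492 shift=28 [end]
Varint 1: bytes[0:4] = 94 DC 91 22 -> value 71593492 (4 byte(s))
  byte[4]=0x9A cont=1 payload=0x1A=26: acc |= 26<<0 -> acc=26 shift=7
  byte[5]=0x93 cont=1 payload=0x13=19: acc |= 19<<7 -> acc=2458 shift=14
  byte[6]=0x26 cont=0 payload=0x26=38: acc |= 38<<14 -> acc=625050 shift=21 [end]
Varint 2: bytes[4:7] = 9A 93 26 -> value 625050 (3 byte(s))
  byte[7]=0xD7 cont=1 payload=0x57=87: acc |= 87<<0 -> acc=87 shift=7
  byte[8]=0x28 cont=0 payload=0x28=40: acc |= 40<<7 -> acc=5207 shift=14 [end]
Varint 3: bytes[7:9] = D7 28 -> value 5207 (2 byte(s))
  byte[9]=0x14 cont=0 payload=0x14=20: acc |= 20<<0 -> acc=20 shift=7 [end]
Varint 4: bytes[9:10] = 14 -> value 20 (1 byte(s))
  byte[10]=0x91 cont=1 payload=0x11=17: acc |= 17<<0 -> acc=17 shift=7
  byte[11]=0x44 cont=0 payload=0x44=68: acc |= 68<<7 -> acc=8721 shift=14 [end]
Varint 5: bytes[10:12] = 91 44 -> value 8721 (2 byte(s))

Answer: 10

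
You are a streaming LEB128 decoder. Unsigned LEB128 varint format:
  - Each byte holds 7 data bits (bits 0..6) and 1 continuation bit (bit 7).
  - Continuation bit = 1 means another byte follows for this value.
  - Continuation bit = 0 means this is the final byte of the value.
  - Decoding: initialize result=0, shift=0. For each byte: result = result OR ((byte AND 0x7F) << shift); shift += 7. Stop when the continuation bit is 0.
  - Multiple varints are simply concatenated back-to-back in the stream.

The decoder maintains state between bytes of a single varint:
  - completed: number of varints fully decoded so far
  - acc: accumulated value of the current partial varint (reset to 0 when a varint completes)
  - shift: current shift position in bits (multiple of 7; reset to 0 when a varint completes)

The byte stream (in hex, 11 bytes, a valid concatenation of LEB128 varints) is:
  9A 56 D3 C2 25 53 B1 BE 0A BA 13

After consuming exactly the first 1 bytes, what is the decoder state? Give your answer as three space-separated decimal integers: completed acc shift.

byte[0]=0x9A cont=1 payload=0x1A: acc |= 26<<0 -> completed=0 acc=26 shift=7

Answer: 0 26 7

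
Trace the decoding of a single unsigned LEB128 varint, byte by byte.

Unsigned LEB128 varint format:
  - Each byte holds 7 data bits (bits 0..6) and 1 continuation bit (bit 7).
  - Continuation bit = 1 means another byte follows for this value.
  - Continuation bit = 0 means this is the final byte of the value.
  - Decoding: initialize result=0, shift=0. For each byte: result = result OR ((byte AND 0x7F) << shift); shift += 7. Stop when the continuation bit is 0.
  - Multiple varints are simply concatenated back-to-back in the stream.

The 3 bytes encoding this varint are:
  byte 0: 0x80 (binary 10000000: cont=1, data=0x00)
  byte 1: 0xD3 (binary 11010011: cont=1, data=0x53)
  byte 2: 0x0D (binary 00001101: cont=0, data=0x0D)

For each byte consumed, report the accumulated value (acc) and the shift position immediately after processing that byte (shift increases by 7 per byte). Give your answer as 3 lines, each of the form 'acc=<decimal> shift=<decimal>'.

byte 0=0x80: payload=0x00=0, contrib = 0<<0 = 0; acc -> 0, shift -> 7
byte 1=0xD3: payload=0x53=83, contrib = 83<<7 = 10624; acc -> 10624, shift -> 14
byte 2=0x0D: payload=0x0D=13, contrib = 13<<14 = 212992; acc -> 223616, shift -> 21

Answer: acc=0 shift=7
acc=10624 shift=14
acc=223616 shift=21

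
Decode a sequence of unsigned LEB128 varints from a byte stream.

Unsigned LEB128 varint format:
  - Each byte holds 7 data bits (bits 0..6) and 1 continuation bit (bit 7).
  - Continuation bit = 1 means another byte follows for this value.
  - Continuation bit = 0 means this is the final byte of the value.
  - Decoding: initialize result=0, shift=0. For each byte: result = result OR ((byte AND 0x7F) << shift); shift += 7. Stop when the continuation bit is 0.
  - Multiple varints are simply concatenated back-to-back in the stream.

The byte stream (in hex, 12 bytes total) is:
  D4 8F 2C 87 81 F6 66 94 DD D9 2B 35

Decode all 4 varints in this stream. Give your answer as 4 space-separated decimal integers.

Answer: 722900 215842951 91647636 53

Derivation:
  byte[0]=0xD4 cont=1 payload=0x54=84: acc |= 84<<0 -> acc=84 shift=7
  byte[1]=0x8F cont=1 payload=0x0F=15: acc |= 15<<7 -> acc=2004 shift=14
  byte[2]=0x2C cont=0 payload=0x2C=44: acc |= 44<<14 -> acc=722900 shift=21 [end]
Varint 1: bytes[0:3] = D4 8F 2C -> value 722900 (3 byte(s))
  byte[3]=0x87 cont=1 payload=0x07=7: acc |= 7<<0 -> acc=7 shift=7
  byte[4]=0x81 cont=1 payload=0x01=1: acc |= 1<<7 -> acc=135 shift=14
  byte[5]=0xF6 cont=1 payload=0x76=118: acc |= 118<<14 -> acc=1933447 shift=21
  byte[6]=0x66 cont=0 payload=0x66=102: acc |= 102<<21 -> acc=215842951 shift=28 [end]
Varint 2: bytes[3:7] = 87 81 F6 66 -> value 215842951 (4 byte(s))
  byte[7]=0x94 cont=1 payload=0x14=20: acc |= 20<<0 -> acc=20 shift=7
  byte[8]=0xDD cont=1 payload=0x5D=93: acc |= 93<<7 -> acc=11924 shift=14
  byte[9]=0xD9 cont=1 payload=0x59=89: acc |= 89<<14 -> acc=1470100 shift=21
  byte[10]=0x2B cont=0 payload=0x2B=43: acc |= 43<<21 -> acc=91647636 shift=28 [end]
Varint 3: bytes[7:11] = 94 DD D9 2B -> value 91647636 (4 byte(s))
  byte[11]=0x35 cont=0 payload=0x35=53: acc |= 53<<0 -> acc=53 shift=7 [end]
Varint 4: bytes[11:12] = 35 -> value 53 (1 byte(s))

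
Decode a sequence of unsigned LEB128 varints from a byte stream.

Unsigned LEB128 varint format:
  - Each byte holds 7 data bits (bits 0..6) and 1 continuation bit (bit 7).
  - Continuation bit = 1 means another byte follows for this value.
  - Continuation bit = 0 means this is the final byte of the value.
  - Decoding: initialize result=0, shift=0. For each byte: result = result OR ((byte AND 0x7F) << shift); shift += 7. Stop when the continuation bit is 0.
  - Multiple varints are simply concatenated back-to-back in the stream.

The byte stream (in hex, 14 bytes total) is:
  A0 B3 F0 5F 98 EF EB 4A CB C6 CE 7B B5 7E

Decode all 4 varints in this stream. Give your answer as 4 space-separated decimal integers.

Answer: 201071008 156956568 259236683 16181

Derivation:
  byte[0]=0xA0 cont=1 payload=0x20=32: acc |= 32<<0 -> acc=32 shift=7
  byte[1]=0xB3 cont=1 payload=0x33=51: acc |= 51<<7 -> acc=6560 shift=14
  byte[2]=0xF0 cont=1 payload=0x70=112: acc |= 112<<14 -> acc=1841568 shift=21
  byte[3]=0x5F cont=0 payload=0x5F=95: acc |= 95<<21 -> acc=201071008 shift=28 [end]
Varint 1: bytes[0:4] = A0 B3 F0 5F -> value 201071008 (4 byte(s))
  byte[4]=0x98 cont=1 payload=0x18=24: acc |= 24<<0 -> acc=24 shift=7
  byte[5]=0xEF cont=1 payload=0x6F=111: acc |= 111<<7 -> acc=14232 shift=14
  byte[6]=0xEB cont=1 payload=0x6B=107: acc |= 107<<14 -> acc=1767320 shift=21
  byte[7]=0x4A cont=0 payload=0x4A=74: acc |= 74<<21 -> acc=156956568 shift=28 [end]
Varint 2: bytes[4:8] = 98 EF EB 4A -> value 156956568 (4 byte(s))
  byte[8]=0xCB cont=1 payload=0x4B=75: acc |= 75<<0 -> acc=75 shift=7
  byte[9]=0xC6 cont=1 payload=0x46=70: acc |= 70<<7 -> acc=9035 shift=14
  byte[10]=0xCE cont=1 payload=0x4E=78: acc |= 78<<14 -> acc=1286987 shift=21
  byte[11]=0x7B cont=0 payload=0x7B=123: acc |= 123<<21 -> acc=259236683 shift=28 [end]
Varint 3: bytes[8:12] = CB C6 CE 7B -> value 259236683 (4 byte(s))
  byte[12]=0xB5 cont=1 payload=0x35=53: acc |= 53<<0 -> acc=53 shift=7
  byte[13]=0x7E cont=0 payload=0x7E=126: acc |= 126<<7 -> acc=16181 shift=14 [end]
Varint 4: bytes[12:14] = B5 7E -> value 16181 (2 byte(s))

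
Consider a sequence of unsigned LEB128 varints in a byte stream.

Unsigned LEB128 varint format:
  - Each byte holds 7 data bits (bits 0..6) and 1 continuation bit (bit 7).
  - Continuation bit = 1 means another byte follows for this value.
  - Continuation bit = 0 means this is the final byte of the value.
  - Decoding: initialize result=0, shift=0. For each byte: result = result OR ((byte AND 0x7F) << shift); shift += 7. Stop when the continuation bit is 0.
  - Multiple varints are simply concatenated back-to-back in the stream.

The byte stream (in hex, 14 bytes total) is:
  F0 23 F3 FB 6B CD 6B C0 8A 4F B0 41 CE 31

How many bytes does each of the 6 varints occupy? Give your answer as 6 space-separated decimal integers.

  byte[0]=0xF0 cont=1 payload=0x70=112: acc |= 112<<0 -> acc=112 shift=7
  byte[1]=0x23 cont=0 payload=0x23=35: acc |= 35<<7 -> acc=4592 shift=14 [end]
Varint 1: bytes[0:2] = F0 23 -> value 4592 (2 byte(s))
  byte[2]=0xF3 cont=1 payload=0x73=115: acc |= 115<<0 -> acc=115 shift=7
  byte[3]=0xFB cont=1 payload=0x7B=123: acc |= 123<<7 -> acc=15859 shift=14
  byte[4]=0x6B cont=0 payload=0x6B=107: acc |= 107<<14 -> acc=1768947 shift=21 [end]
Varint 2: bytes[2:5] = F3 FB 6B -> value 1768947 (3 byte(s))
  byte[5]=0xCD cont=1 payload=0x4D=77: acc |= 77<<0 -> acc=77 shift=7
  byte[6]=0x6B cont=0 payload=0x6B=107: acc |= 107<<7 -> acc=13773 shift=14 [end]
Varint 3: bytes[5:7] = CD 6B -> value 13773 (2 byte(s))
  byte[7]=0xC0 cont=1 payload=0x40=64: acc |= 64<<0 -> acc=64 shift=7
  byte[8]=0x8A cont=1 payload=0x0A=10: acc |= 10<<7 -> acc=1344 shift=14
  byte[9]=0x4F cont=0 payload=0x4F=79: acc |= 79<<14 -> acc=1295680 shift=21 [end]
Varint 4: bytes[7:10] = C0 8A 4F -> value 1295680 (3 byte(s))
  byte[10]=0xB0 cont=1 payload=0x30=48: acc |= 48<<0 -> acc=48 shift=7
  byte[11]=0x41 cont=0 payload=0x41=65: acc |= 65<<7 -> acc=8368 shift=14 [end]
Varint 5: bytes[10:12] = B0 41 -> value 8368 (2 byte(s))
  byte[12]=0xCE cont=1 payload=0x4E=78: acc |= 78<<0 -> acc=78 shift=7
  byte[13]=0x31 cont=0 payload=0x31=49: acc |= 49<<7 -> acc=6350 shift=14 [end]
Varint 6: bytes[12:14] = CE 31 -> value 6350 (2 byte(s))

Answer: 2 3 2 3 2 2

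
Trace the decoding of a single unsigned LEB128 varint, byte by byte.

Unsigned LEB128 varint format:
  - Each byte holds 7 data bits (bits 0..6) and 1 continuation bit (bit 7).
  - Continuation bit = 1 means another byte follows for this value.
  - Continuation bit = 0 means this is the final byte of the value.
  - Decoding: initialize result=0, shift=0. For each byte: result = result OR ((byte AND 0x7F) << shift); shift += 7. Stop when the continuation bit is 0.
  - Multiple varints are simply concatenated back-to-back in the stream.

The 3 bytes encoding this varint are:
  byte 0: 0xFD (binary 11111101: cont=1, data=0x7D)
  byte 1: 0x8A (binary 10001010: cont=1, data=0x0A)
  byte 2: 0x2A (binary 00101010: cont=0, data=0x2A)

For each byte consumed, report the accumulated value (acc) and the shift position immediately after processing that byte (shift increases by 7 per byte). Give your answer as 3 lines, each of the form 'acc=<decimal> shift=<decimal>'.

Answer: acc=125 shift=7
acc=1405 shift=14
acc=689533 shift=21

Derivation:
byte 0=0xFD: payload=0x7D=125, contrib = 125<<0 = 125; acc -> 125, shift -> 7
byte 1=0x8A: payload=0x0A=10, contrib = 10<<7 = 1280; acc -> 1405, shift -> 14
byte 2=0x2A: payload=0x2A=42, contrib = 42<<14 = 688128; acc -> 689533, shift -> 21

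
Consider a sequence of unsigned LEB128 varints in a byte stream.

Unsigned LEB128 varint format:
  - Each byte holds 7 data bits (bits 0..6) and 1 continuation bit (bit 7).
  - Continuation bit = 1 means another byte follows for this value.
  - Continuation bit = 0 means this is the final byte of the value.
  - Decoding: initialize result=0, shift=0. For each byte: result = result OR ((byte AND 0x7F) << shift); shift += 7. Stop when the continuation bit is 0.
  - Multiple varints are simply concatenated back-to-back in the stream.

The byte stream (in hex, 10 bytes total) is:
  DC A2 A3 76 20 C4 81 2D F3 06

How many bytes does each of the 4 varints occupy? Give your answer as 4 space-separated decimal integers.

Answer: 4 1 3 2

Derivation:
  byte[0]=0xDC cont=1 payload=0x5C=92: acc |= 92<<0 -> acc=92 shift=7
  byte[1]=0xA2 cont=1 payload=0x22=34: acc |= 34<<7 -> acc=4444 shift=14
  byte[2]=0xA3 cont=1 payload=0x23=35: acc |= 35<<14 -> acc=577884 shift=21
  byte[3]=0x76 cont=0 payload=0x76=118: acc |= 118<<21 -> acc=248041820 shift=28 [end]
Varint 1: bytes[0:4] = DC A2 A3 76 -> value 248041820 (4 byte(s))
  byte[4]=0x20 cont=0 payload=0x20=32: acc |= 32<<0 -> acc=32 shift=7 [end]
Varint 2: bytes[4:5] = 20 -> value 32 (1 byte(s))
  byte[5]=0xC4 cont=1 payload=0x44=68: acc |= 68<<0 -> acc=68 shift=7
  byte[6]=0x81 cont=1 payload=0x01=1: acc |= 1<<7 -> acc=196 shift=14
  byte[7]=0x2D cont=0 payload=0x2D=45: acc |= 45<<14 -> acc=737476 shift=21 [end]
Varint 3: bytes[5:8] = C4 81 2D -> value 737476 (3 byte(s))
  byte[8]=0xF3 cont=1 payload=0x73=115: acc |= 115<<0 -> acc=115 shift=7
  byte[9]=0x06 cont=0 payload=0x06=6: acc |= 6<<7 -> acc=883 shift=14 [end]
Varint 4: bytes[8:10] = F3 06 -> value 883 (2 byte(s))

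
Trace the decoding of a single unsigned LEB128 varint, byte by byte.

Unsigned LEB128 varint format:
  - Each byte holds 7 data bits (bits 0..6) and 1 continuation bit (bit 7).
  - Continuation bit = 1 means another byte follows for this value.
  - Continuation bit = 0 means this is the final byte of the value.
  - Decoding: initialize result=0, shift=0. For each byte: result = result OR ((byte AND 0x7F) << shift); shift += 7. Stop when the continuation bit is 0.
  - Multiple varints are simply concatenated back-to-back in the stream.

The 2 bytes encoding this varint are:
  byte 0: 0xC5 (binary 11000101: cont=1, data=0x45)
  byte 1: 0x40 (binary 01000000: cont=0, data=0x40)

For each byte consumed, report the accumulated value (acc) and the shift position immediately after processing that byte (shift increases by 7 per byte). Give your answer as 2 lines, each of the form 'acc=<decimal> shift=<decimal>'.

Answer: acc=69 shift=7
acc=8261 shift=14

Derivation:
byte 0=0xC5: payload=0x45=69, contrib = 69<<0 = 69; acc -> 69, shift -> 7
byte 1=0x40: payload=0x40=64, contrib = 64<<7 = 8192; acc -> 8261, shift -> 14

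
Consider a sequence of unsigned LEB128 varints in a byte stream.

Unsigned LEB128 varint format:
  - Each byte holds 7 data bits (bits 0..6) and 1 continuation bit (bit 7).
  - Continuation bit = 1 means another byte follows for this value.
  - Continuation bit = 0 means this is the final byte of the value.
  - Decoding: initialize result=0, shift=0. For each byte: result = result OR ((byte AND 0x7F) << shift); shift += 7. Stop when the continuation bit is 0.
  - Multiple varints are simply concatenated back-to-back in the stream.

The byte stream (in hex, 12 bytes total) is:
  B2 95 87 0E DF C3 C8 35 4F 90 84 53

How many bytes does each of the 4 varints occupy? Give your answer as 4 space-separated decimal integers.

Answer: 4 4 1 3

Derivation:
  byte[0]=0xB2 cont=1 payload=0x32=50: acc |= 50<<0 -> acc=50 shift=7
  byte[1]=0x95 cont=1 payload=0x15=21: acc |= 21<<7 -> acc=2738 shift=14
  byte[2]=0x87 cont=1 payload=0x07=7: acc |= 7<<14 -> acc=117426 shift=21
  byte[3]=0x0E cont=0 payload=0x0E=14: acc |= 14<<21 -> acc=29477554 shift=28 [end]
Varint 1: bytes[0:4] = B2 95 87 0E -> value 29477554 (4 byte(s))
  byte[4]=0xDF cont=1 payload=0x5F=95: acc |= 95<<0 -> acc=95 shift=7
  byte[5]=0xC3 cont=1 payload=0x43=67: acc |= 67<<7 -> acc=8671 shift=14
  byte[6]=0xC8 cont=1 payload=0x48=72: acc |= 72<<14 -> acc=1188319 shift=21
  byte[7]=0x35 cont=0 payload=0x35=53: acc |= 53<<21 -> acc=112337375 shift=28 [end]
Varint 2: bytes[4:8] = DF C3 C8 35 -> value 112337375 (4 byte(s))
  byte[8]=0x4F cont=0 payload=0x4F=79: acc |= 79<<0 -> acc=79 shift=7 [end]
Varint 3: bytes[8:9] = 4F -> value 79 (1 byte(s))
  byte[9]=0x90 cont=1 payload=0x10=16: acc |= 16<<0 -> acc=16 shift=7
  byte[10]=0x84 cont=1 payload=0x04=4: acc |= 4<<7 -> acc=528 shift=14
  byte[11]=0x53 cont=0 payload=0x53=83: acc |= 83<<14 -> acc=1360400 shift=21 [end]
Varint 4: bytes[9:12] = 90 84 53 -> value 1360400 (3 byte(s))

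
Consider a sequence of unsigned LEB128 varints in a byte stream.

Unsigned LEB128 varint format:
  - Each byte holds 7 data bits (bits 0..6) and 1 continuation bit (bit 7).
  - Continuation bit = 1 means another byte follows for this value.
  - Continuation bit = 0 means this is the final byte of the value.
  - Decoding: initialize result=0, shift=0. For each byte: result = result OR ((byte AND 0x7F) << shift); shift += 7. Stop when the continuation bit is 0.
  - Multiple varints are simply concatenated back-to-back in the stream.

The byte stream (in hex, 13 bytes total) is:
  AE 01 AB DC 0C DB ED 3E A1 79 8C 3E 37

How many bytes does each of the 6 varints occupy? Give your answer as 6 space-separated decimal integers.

  byte[0]=0xAE cont=1 payload=0x2E=46: acc |= 46<<0 -> acc=46 shift=7
  byte[1]=0x01 cont=0 payload=0x01=1: acc |= 1<<7 -> acc=174 shift=14 [end]
Varint 1: bytes[0:2] = AE 01 -> value 174 (2 byte(s))
  byte[2]=0xAB cont=1 payload=0x2B=43: acc |= 43<<0 -> acc=43 shift=7
  byte[3]=0xDC cont=1 payload=0x5C=92: acc |= 92<<7 -> acc=11819 shift=14
  byte[4]=0x0C cont=0 payload=0x0C=12: acc |= 12<<14 -> acc=208427 shift=21 [end]
Varint 2: bytes[2:5] = AB DC 0C -> value 208427 (3 byte(s))
  byte[5]=0xDB cont=1 payload=0x5B=91: acc |= 91<<0 -> acc=91 shift=7
  byte[6]=0xED cont=1 payload=0x6D=109: acc |= 109<<7 -> acc=14043 shift=14
  byte[7]=0x3E cont=0 payload=0x3E=62: acc |= 62<<14 -> acc=1029851 shift=21 [end]
Varint 3: bytes[5:8] = DB ED 3E -> value 1029851 (3 byte(s))
  byte[8]=0xA1 cont=1 payload=0x21=33: acc |= 33<<0 -> acc=33 shift=7
  byte[9]=0x79 cont=0 payload=0x79=121: acc |= 121<<7 -> acc=15521 shift=14 [end]
Varint 4: bytes[8:10] = A1 79 -> value 15521 (2 byte(s))
  byte[10]=0x8C cont=1 payload=0x0C=12: acc |= 12<<0 -> acc=12 shift=7
  byte[11]=0x3E cont=0 payload=0x3E=62: acc |= 62<<7 -> acc=7948 shift=14 [end]
Varint 5: bytes[10:12] = 8C 3E -> value 7948 (2 byte(s))
  byte[12]=0x37 cont=0 payload=0x37=55: acc |= 55<<0 -> acc=55 shift=7 [end]
Varint 6: bytes[12:13] = 37 -> value 55 (1 byte(s))

Answer: 2 3 3 2 2 1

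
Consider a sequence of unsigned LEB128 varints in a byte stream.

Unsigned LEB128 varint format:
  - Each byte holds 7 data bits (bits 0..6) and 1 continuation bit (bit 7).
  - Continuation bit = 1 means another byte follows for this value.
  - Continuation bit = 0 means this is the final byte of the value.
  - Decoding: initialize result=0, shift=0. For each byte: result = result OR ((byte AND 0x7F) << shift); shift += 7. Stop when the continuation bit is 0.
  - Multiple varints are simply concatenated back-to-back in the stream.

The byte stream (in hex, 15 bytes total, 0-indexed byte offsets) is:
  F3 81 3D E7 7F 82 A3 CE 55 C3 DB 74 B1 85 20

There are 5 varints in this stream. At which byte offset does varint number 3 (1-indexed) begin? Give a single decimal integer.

  byte[0]=0xF3 cont=1 payload=0x73=115: acc |= 115<<0 -> acc=115 shift=7
  byte[1]=0x81 cont=1 payload=0x01=1: acc |= 1<<7 -> acc=243 shift=14
  byte[2]=0x3D cont=0 payload=0x3D=61: acc |= 61<<14 -> acc=999667 shift=21 [end]
Varint 1: bytes[0:3] = F3 81 3D -> value 999667 (3 byte(s))
  byte[3]=0xE7 cont=1 payload=0x67=103: acc |= 103<<0 -> acc=103 shift=7
  byte[4]=0x7F cont=0 payload=0x7F=127: acc |= 127<<7 -> acc=16359 shift=14 [end]
Varint 2: bytes[3:5] = E7 7F -> value 16359 (2 byte(s))
  byte[5]=0x82 cont=1 payload=0x02=2: acc |= 2<<0 -> acc=2 shift=7
  byte[6]=0xA3 cont=1 payload=0x23=35: acc |= 35<<7 -> acc=4482 shift=14
  byte[7]=0xCE cont=1 payload=0x4E=78: acc |= 78<<14 -> acc=1282434 shift=21
  byte[8]=0x55 cont=0 payload=0x55=85: acc |= 85<<21 -> acc=179540354 shift=28 [end]
Varint 3: bytes[5:9] = 82 A3 CE 55 -> value 179540354 (4 byte(s))
  byte[9]=0xC3 cont=1 payload=0x43=67: acc |= 67<<0 -> acc=67 shift=7
  byte[10]=0xDB cont=1 payload=0x5B=91: acc |= 91<<7 -> acc=11715 shift=14
  byte[11]=0x74 cont=0 payload=0x74=116: acc |= 116<<14 -> acc=1912259 shift=21 [end]
Varint 4: bytes[9:12] = C3 DB 74 -> value 1912259 (3 byte(s))
  byte[12]=0xB1 cont=1 payload=0x31=49: acc |= 49<<0 -> acc=49 shift=7
  byte[13]=0x85 cont=1 payload=0x05=5: acc |= 5<<7 -> acc=689 shift=14
  byte[14]=0x20 cont=0 payload=0x20=32: acc |= 32<<14 -> acc=524977 shift=21 [end]
Varint 5: bytes[12:15] = B1 85 20 -> value 524977 (3 byte(s))

Answer: 5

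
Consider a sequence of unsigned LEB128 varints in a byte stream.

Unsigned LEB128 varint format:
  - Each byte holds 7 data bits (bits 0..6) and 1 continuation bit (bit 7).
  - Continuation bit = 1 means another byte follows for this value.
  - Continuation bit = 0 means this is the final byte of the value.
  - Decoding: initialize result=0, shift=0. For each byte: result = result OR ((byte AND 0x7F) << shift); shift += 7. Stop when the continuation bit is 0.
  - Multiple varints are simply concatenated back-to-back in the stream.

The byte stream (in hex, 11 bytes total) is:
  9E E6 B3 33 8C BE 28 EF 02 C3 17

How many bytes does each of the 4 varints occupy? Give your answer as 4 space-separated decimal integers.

Answer: 4 3 2 2

Derivation:
  byte[0]=0x9E cont=1 payload=0x1E=30: acc |= 30<<0 -> acc=30 shift=7
  byte[1]=0xE6 cont=1 payload=0x66=102: acc |= 102<<7 -> acc=13086 shift=14
  byte[2]=0xB3 cont=1 payload=0x33=51: acc |= 51<<14 -> acc=848670 shift=21
  byte[3]=0x33 cont=0 payload=0x33=51: acc |= 51<<21 -> acc=107803422 shift=28 [end]
Varint 1: bytes[0:4] = 9E E6 B3 33 -> value 107803422 (4 byte(s))
  byte[4]=0x8C cont=1 payload=0x0C=12: acc |= 12<<0 -> acc=12 shift=7
  byte[5]=0xBE cont=1 payload=0x3E=62: acc |= 62<<7 -> acc=7948 shift=14
  byte[6]=0x28 cont=0 payload=0x28=40: acc |= 40<<14 -> acc=663308 shift=21 [end]
Varint 2: bytes[4:7] = 8C BE 28 -> value 663308 (3 byte(s))
  byte[7]=0xEF cont=1 payload=0x6F=111: acc |= 111<<0 -> acc=111 shift=7
  byte[8]=0x02 cont=0 payload=0x02=2: acc |= 2<<7 -> acc=367 shift=14 [end]
Varint 3: bytes[7:9] = EF 02 -> value 367 (2 byte(s))
  byte[9]=0xC3 cont=1 payload=0x43=67: acc |= 67<<0 -> acc=67 shift=7
  byte[10]=0x17 cont=0 payload=0x17=23: acc |= 23<<7 -> acc=3011 shift=14 [end]
Varint 4: bytes[9:11] = C3 17 -> value 3011 (2 byte(s))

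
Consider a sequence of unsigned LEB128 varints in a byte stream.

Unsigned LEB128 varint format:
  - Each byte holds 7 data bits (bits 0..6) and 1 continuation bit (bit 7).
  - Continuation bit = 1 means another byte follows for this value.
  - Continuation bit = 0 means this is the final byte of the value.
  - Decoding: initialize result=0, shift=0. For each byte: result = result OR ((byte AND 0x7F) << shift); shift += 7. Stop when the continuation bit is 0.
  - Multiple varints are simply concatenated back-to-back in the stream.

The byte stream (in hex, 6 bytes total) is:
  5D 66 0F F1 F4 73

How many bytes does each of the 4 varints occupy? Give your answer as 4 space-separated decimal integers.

  byte[0]=0x5D cont=0 payload=0x5D=93: acc |= 93<<0 -> acc=93 shift=7 [end]
Varint 1: bytes[0:1] = 5D -> value 93 (1 byte(s))
  byte[1]=0x66 cont=0 payload=0x66=102: acc |= 102<<0 -> acc=102 shift=7 [end]
Varint 2: bytes[1:2] = 66 -> value 102 (1 byte(s))
  byte[2]=0x0F cont=0 payload=0x0F=15: acc |= 15<<0 -> acc=15 shift=7 [end]
Varint 3: bytes[2:3] = 0F -> value 15 (1 byte(s))
  byte[3]=0xF1 cont=1 payload=0x71=113: acc |= 113<<0 -> acc=113 shift=7
  byte[4]=0xF4 cont=1 payload=0x74=116: acc |= 116<<7 -> acc=14961 shift=14
  byte[5]=0x73 cont=0 payload=0x73=115: acc |= 115<<14 -> acc=1899121 shift=21 [end]
Varint 4: bytes[3:6] = F1 F4 73 -> value 1899121 (3 byte(s))

Answer: 1 1 1 3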